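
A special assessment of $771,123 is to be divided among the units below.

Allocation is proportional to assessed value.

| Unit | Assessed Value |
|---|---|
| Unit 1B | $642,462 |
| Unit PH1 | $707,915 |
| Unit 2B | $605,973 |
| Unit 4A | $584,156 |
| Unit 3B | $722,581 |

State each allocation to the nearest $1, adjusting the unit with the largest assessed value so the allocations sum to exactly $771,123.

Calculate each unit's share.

Unit 1B: $151,825 · Unit PH1: $167,292 · Unit 2B: $143,202 · Unit 4A: $138,046 · Unit 3B: $170,758

Combined assessed value = 642,462 + 707,915 + 605,973 + 584,156 + 722,581 = 3,263,087.
Unrounded shares: Unit 1B 151,824.71; Unit PH1 167,292.36; Unit 2B 143,201.73; Unit 4A 138,046.01; Unit 3B 170,758.19.
Rounded to nearest $1: Unit 1B $151,825; Unit PH1 $167,292; Unit 2B $143,202; Unit 4A $138,046; Unit 3B $170,758. Sum = $771,123.
No rounding difference to absorb.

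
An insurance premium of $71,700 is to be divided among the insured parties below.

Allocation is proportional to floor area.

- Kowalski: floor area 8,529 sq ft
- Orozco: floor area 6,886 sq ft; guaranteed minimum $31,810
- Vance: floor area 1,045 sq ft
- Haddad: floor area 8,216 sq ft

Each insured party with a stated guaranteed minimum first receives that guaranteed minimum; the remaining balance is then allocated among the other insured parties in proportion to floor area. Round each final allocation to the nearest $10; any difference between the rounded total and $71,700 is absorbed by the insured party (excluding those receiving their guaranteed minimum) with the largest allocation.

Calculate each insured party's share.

Fund the minimums — Orozco $31,810. Balance $39,890.
Balance split over remaining floor area 17,790: Kowalski 19,124.33 → $19,120; Vance 2,343.17 → $2,340; Haddad 18,422.50 → $18,420.
Rounding difference +$10 applied to Kowalski → $19,130.

Kowalski: $19,130 · Orozco: $31,810 · Vance: $2,340 · Haddad: $18,420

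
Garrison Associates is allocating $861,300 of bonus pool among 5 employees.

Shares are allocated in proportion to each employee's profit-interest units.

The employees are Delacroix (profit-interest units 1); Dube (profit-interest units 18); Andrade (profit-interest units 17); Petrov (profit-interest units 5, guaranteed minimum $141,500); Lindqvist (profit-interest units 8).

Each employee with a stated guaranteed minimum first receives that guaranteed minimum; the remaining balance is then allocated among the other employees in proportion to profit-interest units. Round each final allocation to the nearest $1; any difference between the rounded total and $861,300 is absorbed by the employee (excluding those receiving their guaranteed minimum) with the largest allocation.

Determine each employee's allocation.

Delacroix: $16,359 · Dube: $294,463 · Andrade: $278,105 · Petrov: $141,500 · Lindqvist: $130,873

Minimums first: Petrov $141,500. Residual $719,800.
Residual split over remaining profit-interest units 44: Delacroix 16,359.09 → $16,359; Dube 294,463.64 → $294,464; Andrade 278,104.55 → $278,105; Lindqvist 130,872.73 → $130,873.
Rounding difference −$1 applied to Dube → $294,463.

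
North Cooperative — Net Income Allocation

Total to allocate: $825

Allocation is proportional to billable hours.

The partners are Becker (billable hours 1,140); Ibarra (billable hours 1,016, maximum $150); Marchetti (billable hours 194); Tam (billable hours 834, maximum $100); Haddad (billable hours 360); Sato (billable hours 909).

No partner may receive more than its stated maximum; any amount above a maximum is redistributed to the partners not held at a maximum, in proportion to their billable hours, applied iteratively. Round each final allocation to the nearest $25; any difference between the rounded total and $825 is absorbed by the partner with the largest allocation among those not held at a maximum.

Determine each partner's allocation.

Combined billable hours = 4,453.
Unconstrained shares: Becker 211.21; Ibarra 188.23; Marchetti 35.94; Tam 154.51; Haddad 66.70; Sato 168.41.
Held at cap: Ibarra ($150), Tam ($100); balance $575 reallocated over remaining billable hours 2,603.
Remaining shares: Becker 251.82 → $250; Marchetti 42.85 → $50; Haddad 79.52 → $75; Sato 200.80 → $200.

Becker: $250 · Ibarra: $150 · Marchetti: $50 · Tam: $100 · Haddad: $75 · Sato: $200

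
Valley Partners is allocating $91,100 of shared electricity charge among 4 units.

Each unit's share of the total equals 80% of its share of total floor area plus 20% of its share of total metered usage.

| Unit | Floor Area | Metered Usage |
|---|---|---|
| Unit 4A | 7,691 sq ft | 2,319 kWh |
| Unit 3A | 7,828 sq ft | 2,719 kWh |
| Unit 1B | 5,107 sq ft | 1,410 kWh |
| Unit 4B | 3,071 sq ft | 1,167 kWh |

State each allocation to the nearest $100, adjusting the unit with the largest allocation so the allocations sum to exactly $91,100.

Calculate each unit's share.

Totals — floor area 23,697, metered usage 7,615.
Composite weights (80% floor area + 20% metered usage): Unit 4A 0.3206; Unit 3A 0.3357; Unit 1B 0.2094; Unit 4B 0.1343.
Unrounded shares: Unit 4A 29,202.18; Unit 3A 30,580.58; Unit 1B 19,080.18; Unit 4B 12,237.06.
At nearest $100: Unit 4A $29,200; Unit 3A $30,600; Unit 1B $19,100; Unit 4B $12,200. Sum = $91,100.
No rounding difference to absorb.

Unit 4A: $29,200 · Unit 3A: $30,600 · Unit 1B: $19,100 · Unit 4B: $12,200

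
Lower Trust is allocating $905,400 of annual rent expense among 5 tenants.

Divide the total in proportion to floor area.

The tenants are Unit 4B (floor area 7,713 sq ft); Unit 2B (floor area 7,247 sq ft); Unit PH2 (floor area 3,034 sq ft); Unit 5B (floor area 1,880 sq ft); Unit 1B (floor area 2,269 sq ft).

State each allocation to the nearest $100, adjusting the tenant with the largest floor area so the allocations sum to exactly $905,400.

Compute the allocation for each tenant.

Total floor area = 22,143.
Pro-rata amounts: Unit 4B 7,713/22,143 × $905,400 = 315,375.07; Unit 2B 7,247/22,143 × $905,400 = 296,320.91; Unit PH2 3,034/22,143 × $905,400 = 124,056.52; Unit 5B 1,880/22,143 × $905,400 = 76,870.88; Unit 1B 2,269/22,143 × $905,400 = 92,776.62.
Rounded to nearest $100: Unit 4B $315,400; Unit 2B $296,300; Unit PH2 $124,100; Unit 5B $76,900; Unit 1B $92,800. Sum = $905,500.
Difference $905,400 − $905,500 = −$100 applied to largest floor area (Unit 4B): Unit 4B becomes $315,300.

Unit 4B: $315,300; Unit 2B: $296,300; Unit PH2: $124,100; Unit 5B: $76,900; Unit 1B: $92,800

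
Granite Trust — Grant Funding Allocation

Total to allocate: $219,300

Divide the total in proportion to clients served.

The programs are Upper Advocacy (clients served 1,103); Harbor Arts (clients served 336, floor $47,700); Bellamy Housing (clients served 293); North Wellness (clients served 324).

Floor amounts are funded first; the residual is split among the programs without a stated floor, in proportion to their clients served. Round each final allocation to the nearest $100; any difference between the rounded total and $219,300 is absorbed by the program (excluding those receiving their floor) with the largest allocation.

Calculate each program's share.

Upper Advocacy: $110,100 · Harbor Arts: $47,700 · Bellamy Housing: $29,200 · North Wellness: $32,300

Guaranteed amounts: Harbor Arts $47,700. Residual $171,600.
Residual split over remaining clients served 1,720: Upper Advocacy 110,043.49 → $110,000; Bellamy Housing 29,231.86 → $29,200; North Wellness 32,324.65 → $32,300.
Rounding difference +$100 applied to Upper Advocacy → $110,100.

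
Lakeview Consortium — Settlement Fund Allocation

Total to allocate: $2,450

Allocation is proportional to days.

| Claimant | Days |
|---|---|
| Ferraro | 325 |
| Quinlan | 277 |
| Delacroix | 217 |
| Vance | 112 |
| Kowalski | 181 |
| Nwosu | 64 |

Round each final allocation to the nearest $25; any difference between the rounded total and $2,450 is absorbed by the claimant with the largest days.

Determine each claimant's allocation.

Ferraro: $700; Quinlan: $575; Delacroix: $450; Vance: $225; Kowalski: $375; Nwosu: $125

Combined days = 1,176.
Pro-rata amounts: Ferraro 325/1,176 × $2,450 = 677.08; Quinlan 277/1,176 × $2,450 = 577.08; Delacroix 217/1,176 × $2,450 = 452.08; Vance 112/1,176 × $2,450 = 233.33; Kowalski 181/1,176 × $2,450 = 377.08; Nwosu 64/1,176 × $2,450 = 133.33.
After rounding ($25): Ferraro $675; Quinlan $575; Delacroix $450; Vance $225; Kowalski $375; Nwosu $125. Sum = $2,425.
Difference $2,450 − $2,425 = +$25 applied to largest days (Ferraro): Ferraro becomes $700.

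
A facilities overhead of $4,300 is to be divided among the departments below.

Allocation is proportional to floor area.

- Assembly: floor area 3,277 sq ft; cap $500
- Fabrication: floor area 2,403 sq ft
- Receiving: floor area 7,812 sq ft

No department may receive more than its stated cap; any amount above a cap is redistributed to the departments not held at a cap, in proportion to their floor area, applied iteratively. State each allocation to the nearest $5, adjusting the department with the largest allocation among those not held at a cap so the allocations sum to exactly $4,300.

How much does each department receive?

Sum of floor area: 13,492.
Proportional shares (ignoring caps): Assembly 1,044.40; Fabrication 765.85; Receiving 2,489.74.
Cap binds for Assembly ($500); balance $3,800 reallocated over remaining floor area 10,215.
Shares after redistribution: Fabrication 893.92 → $895; Receiving 2,906.08 → $2,905.

Assembly: $500 · Fabrication: $895 · Receiving: $2,905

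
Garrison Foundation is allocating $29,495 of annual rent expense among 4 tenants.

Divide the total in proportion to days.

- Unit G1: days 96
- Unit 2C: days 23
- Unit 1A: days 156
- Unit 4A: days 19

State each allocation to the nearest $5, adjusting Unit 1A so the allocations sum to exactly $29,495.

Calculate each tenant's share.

Unit G1: $9,630; Unit 2C: $2,305; Unit 1A: $15,655; Unit 4A: $1,905

Total days = 294.
Pro-rata amounts: Unit G1 96/294 × $29,495 = 9,631.02; Unit 2C 23/294 × $29,495 = 2,307.43; Unit 1A 156/294 × $29,495 = 15,650.41; Unit 4A 19/294 × $29,495 = 1,906.14.
At nearest $5: Unit G1 $9,630; Unit 2C $2,305; Unit 1A $15,650; Unit 4A $1,905. Sum = $29,490.
Difference $29,495 − $29,490 = +$5 applied to Unit 1A: Unit 1A becomes $15,655.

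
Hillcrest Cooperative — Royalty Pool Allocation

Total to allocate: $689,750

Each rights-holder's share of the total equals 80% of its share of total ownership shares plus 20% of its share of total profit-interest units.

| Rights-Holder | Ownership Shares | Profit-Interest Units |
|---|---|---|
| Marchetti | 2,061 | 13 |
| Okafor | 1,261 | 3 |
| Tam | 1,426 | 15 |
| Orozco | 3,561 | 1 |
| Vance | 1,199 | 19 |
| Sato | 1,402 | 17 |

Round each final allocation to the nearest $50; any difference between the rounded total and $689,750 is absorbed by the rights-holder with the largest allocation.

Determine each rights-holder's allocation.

Marchetti: $130,600 · Okafor: $69,850 · Tam: $102,550 · Orozco: $182,150 · Vance: $99,200 · Sato: $105,400

Ownership shares total 10,910; profit-interest units total 68.
Combined weights (80% ownership shares + 20% profit-interest units): Marchetti 0.1894; Okafor 0.1013; Tam 0.1487; Orozco 0.2641; Vance 0.1438; Sato 0.1528.
Unrounded shares: Marchetti 130,612.92; Okafor 69,864.20; Tam 102,553.59; Orozco 182,134.98; Vance 99,187.22; Sato 105,397.09.
Rounded to nearest $50: Marchetti $130,600; Okafor $69,850; Tam $102,550; Orozco $182,150; Vance $99,200; Sato $105,400. Sum = $689,750.
Rounded total matches; no reconciliation needed.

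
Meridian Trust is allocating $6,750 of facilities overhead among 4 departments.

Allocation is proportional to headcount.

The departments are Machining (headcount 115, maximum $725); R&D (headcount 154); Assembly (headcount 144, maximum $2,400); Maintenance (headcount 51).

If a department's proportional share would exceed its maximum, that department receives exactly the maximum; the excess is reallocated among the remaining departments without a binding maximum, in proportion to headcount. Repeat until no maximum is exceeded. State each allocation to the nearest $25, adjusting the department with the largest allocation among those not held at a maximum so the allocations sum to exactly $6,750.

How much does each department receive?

Combined headcount = 464.
Pro-rata shares before constraints: Machining 1,672.95; R&D 2,240.30; Assembly 2,094.83; Maintenance 741.92.
Held at cap: Machining ($725); residual $6,025 reallocated over remaining headcount 349.
Held at cap: Assembly ($2,400); residual $3,625 reallocated over remaining headcount 205.
Redistributed shares: R&D 2,723.17 → $2,725; Maintenance 901.83 → $900.

Machining: $725 | R&D: $2,725 | Assembly: $2,400 | Maintenance: $900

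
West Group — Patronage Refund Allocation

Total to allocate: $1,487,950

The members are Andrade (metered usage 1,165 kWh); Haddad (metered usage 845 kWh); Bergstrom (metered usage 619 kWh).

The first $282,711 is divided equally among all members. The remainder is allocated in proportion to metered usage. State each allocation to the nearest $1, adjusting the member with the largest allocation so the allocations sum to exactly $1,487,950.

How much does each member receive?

Andrade: $628,320 · Haddad: $481,619 · Bergstrom: $378,011

$282,711 shared equally gives $94,237 per member.
Remainder $1,205,239 by metered usage (total 2,629): Andrade 534,082.71 → $534,083; Haddad 387,381.88 → $387,382; Bergstrom 283,774.42 → $283,774.
Totals: Andrade $94,237 + $534,083 = $628,320; Haddad $94,237 + $387,382 = $481,619; Bergstrom $94,237 + $283,774 = $378,011.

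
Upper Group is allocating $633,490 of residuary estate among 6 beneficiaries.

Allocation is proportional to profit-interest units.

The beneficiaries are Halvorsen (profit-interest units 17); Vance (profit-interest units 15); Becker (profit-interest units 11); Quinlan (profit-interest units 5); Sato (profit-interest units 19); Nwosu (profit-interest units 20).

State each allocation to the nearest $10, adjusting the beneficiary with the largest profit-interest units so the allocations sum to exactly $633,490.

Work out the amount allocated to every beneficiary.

Profit-interest units total: 87.
Pro-rata amounts: Halvorsen 17/87 × $633,490 = 123,785.40; Vance 15/87 × $633,490 = 109,222.41; Becker 11/87 × $633,490 = 80,096.44; Quinlan 5/87 × $633,490 = 36,407.47; Sato 19/87 × $633,490 = 138,348.39; Nwosu 20/87 × $633,490 = 145,629.89.
After rounding ($10): Halvorsen $123,790; Vance $109,220; Becker $80,100; Quinlan $36,410; Sato $138,350; Nwosu $145,630. Sum = $633,500.
Difference $633,490 − $633,500 = −$10 applied to largest profit-interest units (Nwosu): Nwosu becomes $145,620.

Halvorsen: $123,790 | Vance: $109,220 | Becker: $80,100 | Quinlan: $36,410 | Sato: $138,350 | Nwosu: $145,620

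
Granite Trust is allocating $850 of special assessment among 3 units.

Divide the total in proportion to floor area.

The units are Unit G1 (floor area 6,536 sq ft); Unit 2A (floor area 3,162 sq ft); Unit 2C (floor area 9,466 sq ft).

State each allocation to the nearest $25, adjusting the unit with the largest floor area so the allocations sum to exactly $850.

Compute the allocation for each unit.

Total floor area = 19,164.
Pro-rata amounts: Unit G1 6,536/19,164 × $850 = 289.90; Unit 2A 3,162/19,164 × $850 = 140.25; Unit 2C 9,466/19,164 × $850 = 419.85.
After rounding ($25): Unit G1 $300; Unit 2A $150; Unit 2C $425. Sum = $875.
Difference $850 − $875 = −$25 applied to largest floor area (Unit 2C): Unit 2C becomes $400.

Unit G1: $300 | Unit 2A: $150 | Unit 2C: $400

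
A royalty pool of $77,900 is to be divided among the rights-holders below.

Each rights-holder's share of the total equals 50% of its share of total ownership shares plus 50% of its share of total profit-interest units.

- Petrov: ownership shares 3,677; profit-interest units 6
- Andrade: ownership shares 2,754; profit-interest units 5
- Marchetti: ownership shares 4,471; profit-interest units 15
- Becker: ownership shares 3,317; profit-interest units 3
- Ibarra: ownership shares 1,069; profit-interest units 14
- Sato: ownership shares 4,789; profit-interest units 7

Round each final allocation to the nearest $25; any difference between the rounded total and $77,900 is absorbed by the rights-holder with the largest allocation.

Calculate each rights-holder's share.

Petrov: $11,800 | Andrade: $9,250 | Marchetti: $20,350 | Becker: $8,775 | Ibarra: $12,975 | Sato: $14,750

Totals — ownership shares 20,077, profit-interest units 50.
Blended shares (50% ownership shares + 50% profit-interest units): Petrov 0.1516; Andrade 0.1186; Marchetti 0.2613; Becker 0.1126; Ibarra 0.1666; Sato 0.1893.
Raw shares: Petrov 11,807.49; Andrade 9,237.85; Marchetti 20,358.88; Becker 8,772.08; Ibarra 12,979.89; Sato 14,743.81.
After rounding ($25): Petrov $11,800; Andrade $9,250; Marchetti $20,350; Becker $8,775; Ibarra $12,975; Sato $14,750. Sum = $77,900.
Rounded total matches; no reconciliation needed.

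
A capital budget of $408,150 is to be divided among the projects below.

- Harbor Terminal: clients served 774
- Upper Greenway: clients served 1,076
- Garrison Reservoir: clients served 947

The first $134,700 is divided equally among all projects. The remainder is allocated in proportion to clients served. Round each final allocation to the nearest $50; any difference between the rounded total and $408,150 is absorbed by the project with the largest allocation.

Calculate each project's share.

First tranche $134,700 split equally: $44,900 each.
Remainder $273,450 by clients served (total 2,797): Harbor Terminal 75,670.47 → $75,650; Upper Greenway 105,195.64 → $105,200; Garrison Reservoir 92,583.89 → $92,600.
Totals: Harbor Terminal $44,900 + $75,650 = $120,550; Upper Greenway $44,900 + $105,200 = $150,100; Garrison Reservoir $44,900 + $92,600 = $137,500.

Harbor Terminal: $120,550 · Upper Greenway: $150,100 · Garrison Reservoir: $137,500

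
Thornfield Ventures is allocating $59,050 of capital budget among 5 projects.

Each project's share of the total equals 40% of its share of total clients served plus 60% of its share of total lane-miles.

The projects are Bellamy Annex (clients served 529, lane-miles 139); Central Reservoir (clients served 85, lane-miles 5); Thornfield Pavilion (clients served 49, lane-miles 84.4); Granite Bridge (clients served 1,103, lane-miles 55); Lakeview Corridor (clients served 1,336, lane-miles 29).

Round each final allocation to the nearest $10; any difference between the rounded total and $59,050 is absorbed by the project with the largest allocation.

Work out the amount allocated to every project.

Clients served total 3,102; lane-miles total 312.4.
Composite weights (40% clients served + 60% lane-miles): Bellamy Annex 0.3352; Central Reservoir 0.0206; Thornfield Pavilion 0.1684; Granite Bridge 0.2479; Lakeview Corridor 0.2280.
Proportional shares: Bellamy Annex 19,792.35; Central Reservoir 1,214.29; Thornfield Pavilion 9,945.11; Granite Bridge 14,636.41; Lakeview Corridor 13,461.85.
After rounding ($10): Bellamy Annex $19,790; Central Reservoir $1,210; Thornfield Pavilion $9,950; Granite Bridge $14,640; Lakeview Corridor $13,460. Sum = $59,050.
Rounded total matches; no reconciliation needed.

Bellamy Annex: $19,790 · Central Reservoir: $1,210 · Thornfield Pavilion: $9,950 · Granite Bridge: $14,640 · Lakeview Corridor: $13,460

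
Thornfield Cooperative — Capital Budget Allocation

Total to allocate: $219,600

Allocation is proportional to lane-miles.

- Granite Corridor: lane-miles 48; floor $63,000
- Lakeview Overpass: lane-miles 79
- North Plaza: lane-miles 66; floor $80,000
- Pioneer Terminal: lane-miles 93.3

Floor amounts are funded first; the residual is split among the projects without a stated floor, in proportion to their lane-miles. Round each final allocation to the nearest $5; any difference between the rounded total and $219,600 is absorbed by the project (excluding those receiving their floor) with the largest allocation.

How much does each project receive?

Guaranteed amounts: Granite Corridor $63,000; North Plaza $80,000. Residual $76,600.
Residual split over remaining lane-miles 172.3: Lakeview Overpass 35,121.30 → $35,120; Pioneer Terminal 41,478.70 → $41,480.

Granite Corridor: $63,000; Lakeview Overpass: $35,120; North Plaza: $80,000; Pioneer Terminal: $41,480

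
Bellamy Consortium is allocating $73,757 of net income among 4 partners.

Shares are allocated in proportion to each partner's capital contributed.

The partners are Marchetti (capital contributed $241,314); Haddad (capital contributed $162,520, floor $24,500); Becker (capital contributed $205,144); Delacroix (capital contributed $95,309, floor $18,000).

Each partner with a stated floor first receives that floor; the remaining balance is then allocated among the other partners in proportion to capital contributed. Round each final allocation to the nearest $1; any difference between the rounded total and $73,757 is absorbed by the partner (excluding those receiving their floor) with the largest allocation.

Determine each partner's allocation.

Marchetti: $16,895 | Haddad: $24,500 | Becker: $14,362 | Delacroix: $18,000

Fund the minimums — Haddad $24,500; Delacroix $18,000. Residual $31,257.
Residual split over remaining capital contributed 446,458: Marchetti 16,894.65 → $16,895; Becker 14,362.35 → $14,362.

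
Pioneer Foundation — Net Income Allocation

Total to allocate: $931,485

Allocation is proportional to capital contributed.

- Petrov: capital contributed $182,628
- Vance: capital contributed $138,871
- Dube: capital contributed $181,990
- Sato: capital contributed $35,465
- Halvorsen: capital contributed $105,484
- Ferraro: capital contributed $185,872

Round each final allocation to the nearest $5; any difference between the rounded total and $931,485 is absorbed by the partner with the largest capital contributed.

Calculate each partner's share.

Combined capital contributed = 830,310.
Raw shares: Petrov 182,628/830,310 × $931,485 = 204,881.60; Vance 138,871/830,310 × $931,485 = 155,792.72; Dube 181,990/830,310 × $931,485 = 204,165.86; Sato 35,465/830,310 × $931,485 = 39,786.48; Halvorsen 105,484/830,310 × $931,485 = 118,337.44; Ferraro 185,872/830,310 × $931,485 = 208,520.89.
At nearest $5: Petrov $204,880; Vance $155,795; Dube $204,165; Sato $39,785; Halvorsen $118,335; Ferraro $208,520. Sum = $931,480.
Difference $931,485 − $931,480 = +$5 applied to largest capital contributed (Ferraro): Ferraro becomes $208,525.

Petrov: $204,880 | Vance: $155,795 | Dube: $204,165 | Sato: $39,785 | Halvorsen: $118,335 | Ferraro: $208,525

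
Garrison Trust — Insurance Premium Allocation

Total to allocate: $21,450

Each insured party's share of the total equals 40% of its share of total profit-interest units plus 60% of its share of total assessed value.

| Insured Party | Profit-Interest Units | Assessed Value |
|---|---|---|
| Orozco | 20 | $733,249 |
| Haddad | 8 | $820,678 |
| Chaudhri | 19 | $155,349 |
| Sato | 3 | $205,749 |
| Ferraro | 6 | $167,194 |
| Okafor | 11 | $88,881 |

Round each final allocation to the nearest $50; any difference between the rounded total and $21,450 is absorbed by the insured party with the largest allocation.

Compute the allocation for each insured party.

Orozco: $6,900 | Haddad: $5,900 | Chaudhri: $3,350 | Sato: $1,600 | Ferraro: $1,750 | Okafor: $1,950

Profit-interest units total 67; assessed value total 2,171,100.
Blended shares (40% profit-interest units + 60% assessed value): Orozco 0.3220; Haddad 0.2746; Chaudhri 0.1564; Sato 0.0748; Ferraro 0.0820; Okafor 0.0902.
Pro-rata amounts: Orozco 6,907.80; Haddad 5,889.35; Chaudhri 3,354.02; Sato 1,603.83; Ferraro 1,759.46; Okafor 1,935.53.
Rounded to nearest $50: Orozco $6,900; Haddad $5,900; Chaudhri $3,350; Sato $1,600; Ferraro $1,750; Okafor $1,950. Sum = $21,450.
Sum already equals the total — no adjustment.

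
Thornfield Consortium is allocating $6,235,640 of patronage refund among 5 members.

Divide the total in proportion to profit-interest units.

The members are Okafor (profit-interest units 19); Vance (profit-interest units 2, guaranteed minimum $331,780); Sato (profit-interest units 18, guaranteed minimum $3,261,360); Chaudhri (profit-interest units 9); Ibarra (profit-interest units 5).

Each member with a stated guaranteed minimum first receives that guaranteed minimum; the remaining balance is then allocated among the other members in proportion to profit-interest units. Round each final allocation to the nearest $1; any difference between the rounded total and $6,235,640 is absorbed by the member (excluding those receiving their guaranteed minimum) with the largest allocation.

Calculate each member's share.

Guaranteed amounts: Vance $331,780; Sato $3,261,360. Balance $2,642,500.
Balance split over remaining profit-interest units 33: Okafor 1,521,439.39 → $1,521,439; Chaudhri 720,681.82 → $720,682; Ibarra 400,378.79 → $400,379.

Okafor: $1,521,439 · Vance: $331,780 · Sato: $3,261,360 · Chaudhri: $720,682 · Ibarra: $400,379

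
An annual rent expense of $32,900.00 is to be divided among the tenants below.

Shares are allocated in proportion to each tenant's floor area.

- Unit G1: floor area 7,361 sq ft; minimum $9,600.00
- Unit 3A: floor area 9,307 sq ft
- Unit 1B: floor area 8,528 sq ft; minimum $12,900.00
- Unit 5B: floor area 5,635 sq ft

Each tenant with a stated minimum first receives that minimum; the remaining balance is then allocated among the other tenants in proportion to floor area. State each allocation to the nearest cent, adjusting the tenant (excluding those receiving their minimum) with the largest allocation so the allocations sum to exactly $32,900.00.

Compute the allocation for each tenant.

Guaranteed amounts: Unit G1 $9,600.00; Unit 1B $12,900.00. Residual $10,400.00.
Residual split over remaining floor area 14,942: Unit 3A 6,477.9012 → $6,477.90; Unit 5B 3,922.0988 → $3,922.10.

Unit G1: $9,600.00; Unit 3A: $6,477.90; Unit 1B: $12,900.00; Unit 5B: $3,922.10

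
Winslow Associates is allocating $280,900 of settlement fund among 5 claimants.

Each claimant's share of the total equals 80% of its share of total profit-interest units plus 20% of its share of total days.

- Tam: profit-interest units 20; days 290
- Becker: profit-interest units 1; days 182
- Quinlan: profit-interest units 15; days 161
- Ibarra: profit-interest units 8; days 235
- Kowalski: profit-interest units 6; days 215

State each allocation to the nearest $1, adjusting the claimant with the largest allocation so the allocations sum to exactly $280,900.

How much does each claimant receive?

Profit-interest units total 50; days total 1,083.
Composite weights (80% profit-interest units + 20% days): Tam 0.3736; Becker 0.0496; Quinlan 0.2697; Ibarra 0.1714; Kowalski 0.1357.
Pro-rata amounts: Tam 104,931.58; Becker 13,935.54; Quinlan 75,767.78; Ibarra 48,145.69; Kowalski 38,119.40.
At nearest $1: Tam $104,932; Becker $13,936; Quinlan $75,768; Ibarra $48,146; Kowalski $38,119. Sum = $280,901.
Difference $280,900 − $280,901 = −$1 applied to largest allocation (Tam): Tam becomes $104,931.

Tam: $104,931 · Becker: $13,936 · Quinlan: $75,768 · Ibarra: $48,146 · Kowalski: $38,119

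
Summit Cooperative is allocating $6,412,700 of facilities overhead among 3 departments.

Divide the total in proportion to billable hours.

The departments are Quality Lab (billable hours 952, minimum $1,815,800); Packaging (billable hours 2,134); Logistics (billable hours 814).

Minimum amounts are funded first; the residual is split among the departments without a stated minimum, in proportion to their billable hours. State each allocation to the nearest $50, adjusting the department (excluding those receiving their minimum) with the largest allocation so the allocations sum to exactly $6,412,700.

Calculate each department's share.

Quality Lab: $1,815,800 · Packaging: $3,327,600 · Logistics: $1,269,300

Minimums first: Quality Lab $1,815,800. Residual $4,596,900.
Residual split over remaining billable hours 2,948: Packaging 3,327,606.72 → $3,327,600; Logistics 1,269,293.28 → $1,269,300.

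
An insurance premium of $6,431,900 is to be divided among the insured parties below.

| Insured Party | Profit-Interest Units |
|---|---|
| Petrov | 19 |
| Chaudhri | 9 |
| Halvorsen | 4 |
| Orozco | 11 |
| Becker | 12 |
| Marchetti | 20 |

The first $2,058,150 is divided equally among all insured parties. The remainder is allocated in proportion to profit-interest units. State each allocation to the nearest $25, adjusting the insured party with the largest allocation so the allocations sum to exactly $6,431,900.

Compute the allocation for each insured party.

Equal tier: $2,058,150 ÷ 6 = $343,025 apiece.
Remainder $4,373,750 by profit-interest units (total 75): Petrov 1,108,016.67 → $1,108,025; Chaudhri 524,850.00 → $524,850; Halvorsen 233,266.67 → $233,275; Orozco 641,483.33 → $641,475; Becker 699,800.00 → $699,800; Marchetti 1,166,333.33 → $1,166,325.
Totals: Petrov $343,025 + $1,108,025 = $1,451,050; Chaudhri $343,025 + $524,850 = $867,875; Halvorsen $343,025 + $233,275 = $576,300; Orozco $343,025 + $641,475 = $984,500; Becker $343,025 + $699,800 = $1,042,825; Marchetti $343,025 + $1,166,325 = $1,509,350.

Petrov: $1,451,050; Chaudhri: $867,875; Halvorsen: $576,300; Orozco: $984,500; Becker: $1,042,825; Marchetti: $1,509,350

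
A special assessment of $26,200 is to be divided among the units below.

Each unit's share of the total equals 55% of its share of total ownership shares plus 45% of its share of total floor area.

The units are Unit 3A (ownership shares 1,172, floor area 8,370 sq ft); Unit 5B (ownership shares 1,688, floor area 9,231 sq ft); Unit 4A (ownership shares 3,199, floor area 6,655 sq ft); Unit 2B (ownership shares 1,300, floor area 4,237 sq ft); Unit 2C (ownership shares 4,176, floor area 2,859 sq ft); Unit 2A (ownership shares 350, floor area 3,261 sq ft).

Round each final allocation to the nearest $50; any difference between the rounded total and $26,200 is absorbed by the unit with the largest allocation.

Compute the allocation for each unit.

Unit 3A: $4,250 | Unit 5B: $5,200 | Unit 4A: $6,150 | Unit 2B: $3,000 | Unit 2C: $6,050 | Unit 2A: $1,550

Totals — ownership shares 11,885, floor area 34,613.
Blended shares (55% ownership shares + 45% floor area): Unit 3A 0.1631; Unit 5B 0.1981; Unit 4A 0.2346; Unit 2B 0.1152; Unit 2C 0.2304; Unit 2A 0.0586.
Unrounded shares: Unit 3A 4,272.01; Unit 5B 5,190.92; Unit 4A 6,145.49; Unit 2B 3,019.41; Unit 2C 6,037.04; Unit 2A 1,535.13.
At nearest $50: Unit 3A $4,250; Unit 5B $5,200; Unit 4A $6,150; Unit 2B $3,000; Unit 2C $6,050; Unit 2A $1,550. Sum = $26,200.
Sum already equals the total — no adjustment.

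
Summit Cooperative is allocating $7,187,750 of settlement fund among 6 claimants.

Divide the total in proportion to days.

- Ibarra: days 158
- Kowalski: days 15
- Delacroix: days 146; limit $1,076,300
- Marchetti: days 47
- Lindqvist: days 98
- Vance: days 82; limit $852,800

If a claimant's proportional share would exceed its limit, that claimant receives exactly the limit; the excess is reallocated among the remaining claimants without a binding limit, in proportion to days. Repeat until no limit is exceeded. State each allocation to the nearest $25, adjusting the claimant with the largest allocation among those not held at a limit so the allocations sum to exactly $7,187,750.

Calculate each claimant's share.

Ibarra: $2,612,775 | Kowalski: $248,050 | Delacroix: $1,076,300 | Marchetti: $777,225 | Lindqvist: $1,620,600 | Vance: $852,800

Combined days = 546.
Proportional shares (ignoring caps): Ibarra 2,079,971.61; Kowalski 197,465.66; Delacroix 1,921,999.08; Marchetti 618,725.73; Lindqvist 1,290,108.97; Vance 1,079,478.94.
Capped: Delacroix ($1,076,300), Vance ($852,800); remaining pool $5,258,650 reallocated over remaining days 318.
Remaining shares: Ibarra 2,612,788.36 → $2,612,800; Kowalski 248,049.53 → $248,050; Marchetti 777,221.86 → $777,225; Lindqvist 1,620,590.25 → $1,620,600.
Rounding difference −$25 applied to Ibarra → $2,612,775.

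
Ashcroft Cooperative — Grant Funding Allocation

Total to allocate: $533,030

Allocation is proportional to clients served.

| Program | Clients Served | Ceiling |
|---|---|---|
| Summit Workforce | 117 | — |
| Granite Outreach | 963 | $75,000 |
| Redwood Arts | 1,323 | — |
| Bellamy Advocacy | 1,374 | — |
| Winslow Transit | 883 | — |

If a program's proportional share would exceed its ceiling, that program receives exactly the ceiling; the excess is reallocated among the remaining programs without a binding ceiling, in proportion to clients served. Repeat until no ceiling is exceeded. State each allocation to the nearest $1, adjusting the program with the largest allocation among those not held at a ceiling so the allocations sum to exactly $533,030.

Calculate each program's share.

Summit Workforce: $14,495; Granite Outreach: $75,000; Redwood Arts: $163,910; Bellamy Advocacy: $170,228; Winslow Transit: $109,397

Total clients served = 4,660.
Unconstrained shares: Summit Workforce 13,382.94; Granite Outreach 110,151.91; Redwood Arts 151,330.19; Bellamy Advocacy 157,163.78; Winslow Transit 101,001.18.
Capped: Granite Outreach ($75,000); residual $458,030 reallocated over remaining clients served 3,697.
Redistributed shares: Summit Workforce 14,495.40 → $14,495; Redwood Arts 163,909.57 → $163,910; Bellamy Advocacy 170,228.08 → $170,228; Winslow Transit 109,396.94 → $109,397.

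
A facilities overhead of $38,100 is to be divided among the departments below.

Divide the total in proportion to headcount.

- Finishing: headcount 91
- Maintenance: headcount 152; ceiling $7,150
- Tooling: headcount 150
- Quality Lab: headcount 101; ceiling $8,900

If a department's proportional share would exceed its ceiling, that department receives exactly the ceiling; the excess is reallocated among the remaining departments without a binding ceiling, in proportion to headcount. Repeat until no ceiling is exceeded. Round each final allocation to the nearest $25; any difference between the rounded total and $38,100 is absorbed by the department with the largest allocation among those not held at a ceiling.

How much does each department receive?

Sum of headcount: 494.
Pro-rata shares before constraints: Finishing 7,018.42; Maintenance 11,723.08; Tooling 11,568.83; Quality Lab 7,789.68.
Held at cap: Maintenance ($7,150); residual $30,950 reallocated over remaining headcount 342.
Held at cap: Quality Lab ($8,900); residual $22,050 reallocated over remaining headcount 241.
Shares after redistribution: Finishing 8,325.93 → $8,325; Tooling 13,724.07 → $13,725.

Finishing: $8,325; Maintenance: $7,150; Tooling: $13,725; Quality Lab: $8,900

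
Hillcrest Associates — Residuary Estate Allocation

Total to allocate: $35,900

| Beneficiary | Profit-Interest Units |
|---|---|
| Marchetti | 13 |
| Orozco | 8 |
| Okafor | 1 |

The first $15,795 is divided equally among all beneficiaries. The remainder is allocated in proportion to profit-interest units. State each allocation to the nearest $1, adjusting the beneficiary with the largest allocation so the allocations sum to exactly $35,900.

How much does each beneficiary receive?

Marchetti: $17,145 · Orozco: $12,576 · Okafor: $6,179

Equal tier: $15,795 ÷ 3 = $5,265 apiece.
Remainder $20,105 by profit-interest units (total 22): Marchetti 11,880.23 → $11,880; Orozco 7,310.91 → $7,311; Okafor 913.86 → $914.
Totals: Marchetti $5,265 + $11,880 = $17,145; Orozco $5,265 + $7,311 = $12,576; Okafor $5,265 + $914 = $6,179.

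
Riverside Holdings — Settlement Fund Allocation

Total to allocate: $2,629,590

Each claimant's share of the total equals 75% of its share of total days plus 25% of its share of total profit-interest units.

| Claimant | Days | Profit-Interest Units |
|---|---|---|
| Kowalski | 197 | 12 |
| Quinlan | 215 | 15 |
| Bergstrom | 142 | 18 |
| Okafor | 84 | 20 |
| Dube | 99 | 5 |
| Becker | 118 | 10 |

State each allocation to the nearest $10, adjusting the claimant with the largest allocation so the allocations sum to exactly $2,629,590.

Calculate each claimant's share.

Totals — days 855, profit-interest units 80.
Combined weights (75% days + 25% profit-interest units): Kowalski 0.2103; Quinlan 0.2355; Bergstrom 0.1808; Okafor 0.1362; Dube 0.1025; Becker 0.1348.
Proportional shares: Kowalski 553,021.23; Quinlan 619,193.48; Bergstrom 475,459.86; Okafor 358,108.64; Dube 269,446.48; Becker 354,360.32.
Rounded to nearest $10: Kowalski $553,020; Quinlan $619,190; Bergstrom $475,460; Okafor $358,110; Dube $269,450; Becker $354,360. Sum = $2,629,590.
Sum already equals the total — no adjustment.

Kowalski: $553,020; Quinlan: $619,190; Bergstrom: $475,460; Okafor: $358,110; Dube: $269,450; Becker: $354,360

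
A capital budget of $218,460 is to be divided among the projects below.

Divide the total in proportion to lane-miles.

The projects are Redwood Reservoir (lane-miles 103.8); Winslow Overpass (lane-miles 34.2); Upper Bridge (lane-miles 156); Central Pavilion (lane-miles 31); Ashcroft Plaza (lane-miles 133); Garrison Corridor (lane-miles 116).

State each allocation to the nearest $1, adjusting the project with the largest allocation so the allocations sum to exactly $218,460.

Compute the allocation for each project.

Sum of lane-miles: 574.
Proportional shares: Redwood Reservoir 103.8/574 × $218,460 = 39,505.48; Winslow Overpass 34.2/574 × $218,460 = 13,016.26; Upper Bridge 156/574 × $218,460 = 59,372.40; Central Pavilion 31/574 × $218,460 = 11,798.36; Ashcroft Plaza 133/574 × $218,460 = 50,618.78; Garrison Corridor 116/574 × $218,460 = 44,148.71.
At nearest $1: Redwood Reservoir $39,505; Winslow Overpass $13,016; Upper Bridge $59,372; Central Pavilion $11,798; Ashcroft Plaza $50,619; Garrison Corridor $44,149. Sum = $218,459.
Difference $218,460 − $218,459 = +$1 applied to largest allocation (Upper Bridge): Upper Bridge becomes $59,373.

Redwood Reservoir: $39,505; Winslow Overpass: $13,016; Upper Bridge: $59,373; Central Pavilion: $11,798; Ashcroft Plaza: $50,619; Garrison Corridor: $44,149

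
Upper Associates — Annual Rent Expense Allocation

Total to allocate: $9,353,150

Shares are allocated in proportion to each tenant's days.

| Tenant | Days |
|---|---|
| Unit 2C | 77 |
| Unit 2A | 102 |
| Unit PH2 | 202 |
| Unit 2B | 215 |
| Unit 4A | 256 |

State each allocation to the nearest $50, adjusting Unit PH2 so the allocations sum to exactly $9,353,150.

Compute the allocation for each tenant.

Combined days = 852.
Raw shares: Unit 2C 77/852 × $9,353,150 = 845,296.42; Unit 2A 102/852 × $9,353,150 = 1,119,743.31; Unit PH2 202/852 × $9,353,150 = 2,217,530.87; Unit 2B 215/852 × $9,353,150 = 2,360,243.25; Unit 4A 256/852 × $9,353,150 = 2,810,336.15.
Rounded to nearest $50: Unit 2C $845,300; Unit 2A $1,119,750; Unit PH2 $2,217,550; Unit 2B $2,360,250; Unit 4A $2,810,350. Sum = $9,353,200.
Difference $9,353,150 − $9,353,200 = −$50 applied to Unit PH2: Unit PH2 becomes $2,217,500.

Unit 2C: $845,300 · Unit 2A: $1,119,750 · Unit PH2: $2,217,500 · Unit 2B: $2,360,250 · Unit 4A: $2,810,350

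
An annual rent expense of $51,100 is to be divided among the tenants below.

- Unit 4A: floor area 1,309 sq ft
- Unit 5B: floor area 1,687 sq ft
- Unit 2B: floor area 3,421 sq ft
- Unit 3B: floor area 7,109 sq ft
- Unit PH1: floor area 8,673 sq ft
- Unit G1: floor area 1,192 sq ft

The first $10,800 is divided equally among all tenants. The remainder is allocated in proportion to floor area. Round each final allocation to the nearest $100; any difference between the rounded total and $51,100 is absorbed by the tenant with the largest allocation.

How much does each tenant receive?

Unit 4A: $4,100; Unit 5B: $4,700; Unit 2B: $7,700; Unit 3B: $14,000; Unit PH1: $16,700; Unit G1: $3,900

$10,800 shared equally gives $1,800 per tenant.
Remainder $40,300 by floor area (total 23,391): Unit 4A 2,255.26 → $2,300; Unit 5B 2,906.51 → $2,900; Unit 2B 5,893.99 → $5,900; Unit 3B 12,247.99 → $12,200; Unit PH1 14,942.58 → $14,900; Unit G1 2,053.68 → $2,100.
Totals: Unit 4A $1,800 + $2,300 = $4,100; Unit 5B $1,800 + $2,900 = $4,700; Unit 2B $1,800 + $5,900 = $7,700; Unit 3B $1,800 + $12,200 = $14,000; Unit PH1 $1,800 + $14,900 = $16,700; Unit G1 $1,800 + $2,100 = $3,900.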